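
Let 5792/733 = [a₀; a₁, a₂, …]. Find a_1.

1

5792 = 7·733 + 661   →  a_0 = 7
733 = 1·661 + 72   →  a_1 = 1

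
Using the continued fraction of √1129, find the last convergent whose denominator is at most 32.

168/5

√1129 = [33; 1, 1, 1, 1, 66, …] (period length 5).
Convergents:
  p_0/q_0 = 33/1
  p_1/q_1 = 34/1
  p_2/q_2 = 67/2
  p_3/q_3 = 101/3
  p_4/q_4 = 168/5
  p_5/q_5 = 11189/333
q_4 = 5 ≤ 32 < 333 = q_5, so the answer is 168/5.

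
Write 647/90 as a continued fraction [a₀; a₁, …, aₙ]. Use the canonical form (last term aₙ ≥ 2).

647 = 7×90 + 17
90 = 5×17 + 5
17 = 3×5 + 2
5 = 2×2 + 1
2 = 2×1 + 0  (stop)
So 647/90 = [7; 5, 3, 2, 2].

[7; 5, 3, 2, 2]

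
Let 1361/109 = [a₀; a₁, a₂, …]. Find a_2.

17

1361 = 12·109 + 53   →  a_0 = 12
109 = 2·53 + 3   →  a_1 = 2
53 = 17·3 + 2   →  a_2 = 17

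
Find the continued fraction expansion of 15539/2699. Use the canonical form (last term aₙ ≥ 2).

[5; 1, 3, 8, 3, 2, 3, 3]

15539 = 5·2699 + 2044
2699 = 1·2044 + 655
2044 = 3·655 + 79
655 = 8·79 + 23
79 = 3·23 + 10
23 = 2·10 + 3
10 = 3·3 + 1
3 = 3·1 + 0  (stop)
So 15539/2699 = [5; 1, 3, 8, 3, 2, 3, 3].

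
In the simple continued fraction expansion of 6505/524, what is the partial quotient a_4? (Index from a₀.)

6505 = 12·524 + 217   →  a_0 = 12
524 = 2·217 + 90   →  a_1 = 2
217 = 2·90 + 37   →  a_2 = 2
90 = 2·37 + 16   →  a_3 = 2
37 = 2·16 + 5   →  a_4 = 2

2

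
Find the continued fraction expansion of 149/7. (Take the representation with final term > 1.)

149 = 21*7 + 2
7 = 3*2 + 1
2 = 2*1 + 0  (stop)
So 149/7 = [21; 3, 2].

[21; 3, 2]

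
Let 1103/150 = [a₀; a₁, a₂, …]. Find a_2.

1

1103 = 7·150 + 53   →  a_0 = 7
150 = 2·53 + 44   →  a_1 = 2
53 = 1·44 + 9   →  a_2 = 1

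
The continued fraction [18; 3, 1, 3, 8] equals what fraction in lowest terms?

Fold from the inside: start with 8/1.
  3 + 1/8 = 25/8
  1 + 8/25 = 33/25
  3 + 25/33 = 124/33
  18 + 33/124 = 2265/124

2265/124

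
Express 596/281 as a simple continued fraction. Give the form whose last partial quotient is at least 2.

[2; 8, 3, 1, 3, 2]

596 = 2×281 + 34
281 = 8×34 + 9
34 = 3×9 + 7
9 = 1×7 + 2
7 = 3×2 + 1
2 = 2×1 + 0  (stop)
So 596/281 = [2; 8, 3, 1, 3, 2].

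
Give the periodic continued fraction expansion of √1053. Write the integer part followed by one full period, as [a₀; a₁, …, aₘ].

[32; 2, 4, 2, 64]

a₀ = ⌊√1053⌋ = 32.
With m₀=0, d₀=1 and mₖ₊₁ = dₖaₖ − mₖ, dₖ₊₁ = (n − mₖ₊₁²)/dₖ, aₖ₊₁ = ⌊(a₀+mₖ₊₁)/dₖ₊₁⌋:
  k=1: m=32, d=29, a=2
  k=2: m=26, d=13, a=4
  k=3: m=26, d=29, a=2
  k=4: m=32, d=1, a=64
d=1 and a=2a₀=64 at k=4, so the next step gives (m, d) = (32, 29) again — its k=1 value — and the period has length 4.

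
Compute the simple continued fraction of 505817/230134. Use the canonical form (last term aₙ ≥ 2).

505817 = 2×230134 + 45549
230134 = 5×45549 + 2389
45549 = 19×2389 + 158
2389 = 15×158 + 19
158 = 8×19 + 6
19 = 3×6 + 1
6 = 6×1 + 0  (stop)
So 505817/230134 = [2; 5, 19, 15, 8, 3, 6].

[2; 5, 19, 15, 8, 3, 6]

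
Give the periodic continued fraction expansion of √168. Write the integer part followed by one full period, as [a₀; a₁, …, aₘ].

a₀ = ⌊√168⌋ = 12.
With m₀=0, d₀=1 and mₖ₊₁ = dₖaₖ − mₖ, dₖ₊₁ = (n − mₖ₊₁²)/dₖ, aₖ₊₁ = ⌊(a₀+mₖ₊₁)/dₖ₊₁⌋:
  k=1: m=12, d=24, a=1
  k=2: m=12, d=1, a=24
d=1 and a=2a₀=24 at k=2, so the next step gives (m, d) = (12, 24) again — its k=1 value — and the period has length 2.

[12; 1, 24]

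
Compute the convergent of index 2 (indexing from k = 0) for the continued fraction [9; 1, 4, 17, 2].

Using pₖ = aₖpₖ₋₁ + pₖ₋₂, qₖ = aₖqₖ₋₁ + qₖ₋₂ (with p₋₁=1, p₋₂=0, q₋₁=0, q₋₂=1):
  k=0: a=9, p=9, q=1
  k=1: a=1, p=10, q=1
  k=2: a=4, p=49, q=5

49/5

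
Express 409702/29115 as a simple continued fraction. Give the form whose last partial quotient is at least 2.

409702 = 14·29115 + 2092
29115 = 13·2092 + 1919
2092 = 1·1919 + 173
1919 = 11·173 + 16
173 = 10·16 + 13
16 = 1·13 + 3
13 = 4·3 + 1
3 = 3·1 + 0  (stop)
So 409702/29115 = [14; 13, 1, 11, 10, 1, 4, 3].

[14; 13, 1, 11, 10, 1, 4, 3]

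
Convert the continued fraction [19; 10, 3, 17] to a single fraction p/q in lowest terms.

Fold from the inside: start with 17/1.
  3 + 1/17 = 52/17
  10 + 17/52 = 537/52
  19 + 52/537 = 10255/537

10255/537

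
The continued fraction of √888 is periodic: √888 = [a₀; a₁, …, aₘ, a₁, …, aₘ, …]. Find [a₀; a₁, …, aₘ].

a₀ = ⌊√888⌋ = 29.
With m₀=0, d₀=1 and mₖ₊₁ = dₖaₖ − mₖ, dₖ₊₁ = (n − mₖ₊₁²)/dₖ, aₖ₊₁ = ⌊(a₀+mₖ₊₁)/dₖ₊₁⌋:
  k=1: m=29, d=47, a=1
  k=2: m=18, d=12, a=3
  k=3: m=18, d=47, a=1
  k=4: m=29, d=1, a=58
d=1 and a=2a₀=58 at k=4, so the next step gives (m, d) = (29, 47) again — its k=1 value — and the period has length 4.

[29; 1, 3, 1, 58]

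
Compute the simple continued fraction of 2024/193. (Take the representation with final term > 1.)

[10; 2, 18, 1, 4]

2024 = 10×193 + 94
193 = 2×94 + 5
94 = 18×5 + 4
5 = 1×4 + 1
4 = 4×1 + 0  (stop)
So 2024/193 = [10; 2, 18, 1, 4].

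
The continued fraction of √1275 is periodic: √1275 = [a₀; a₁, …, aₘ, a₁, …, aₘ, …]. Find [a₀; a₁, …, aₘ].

[35; 1, 2, 2, 2, 2, 2, 1, 70]

a₀ = ⌊√1275⌋ = 35.
With m₀=0, d₀=1 and mₖ₊₁ = dₖaₖ − mₖ, dₖ₊₁ = (n − mₖ₊₁²)/dₖ, aₖ₊₁ = ⌊(a₀+mₖ₊₁)/dₖ₊₁⌋:
  k=1: m=35, d=50, a=1
  k=2: m=15, d=21, a=2
  k=3: m=27, d=26, a=2
  k=4: m=25, d=25, a=2
  k=5: m=25, d=26, a=2
  k=6: m=27, d=21, a=2
  k=7: m=15, d=50, a=1
  k=8: m=35, d=1, a=70
d=1 and a=2a₀=70 at k=8, so the next step gives (m, d) = (35, 50) again — its k=1 value — and the period has length 8.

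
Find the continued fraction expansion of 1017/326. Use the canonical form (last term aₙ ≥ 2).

[3; 8, 2, 1, 3, 1, 2]

1017 = 3×326 + 39
326 = 8×39 + 14
39 = 2×14 + 11
14 = 1×11 + 3
11 = 3×3 + 2
3 = 1×2 + 1
2 = 2×1 + 0  (stop)
So 1017/326 = [3; 8, 2, 1, 3, 1, 2].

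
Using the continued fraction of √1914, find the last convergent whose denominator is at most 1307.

√1914 = [43; 1, 2, 1, 86, …] (period length 4).
Convergents:
  p_0/q_0 = 43/1
  p_1/q_1 = 44/1
  p_2/q_2 = 131/3
  p_3/q_3 = 175/4
  p_4/q_4 = 15181/347
  p_5/q_5 = 15356/351
  p_6/q_6 = 45893/1049
  p_7/q_7 = 61249/1400
q_6 = 1049 ≤ 1307 < 1400 = q_7, so the answer is 45893/1049.

45893/1049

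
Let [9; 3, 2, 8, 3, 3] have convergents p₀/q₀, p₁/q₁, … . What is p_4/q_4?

Using pₖ = aₖpₖ₋₁ + pₖ₋₂, qₖ = aₖqₖ₋₁ + qₖ₋₂ (with p₋₁=1, p₋₂=0, q₋₁=0, q₋₂=1):
  k=0: a=9, p=9, q=1
  k=1: a=3, p=28, q=3
  k=2: a=2, p=65, q=7
  k=3: a=8, p=548, q=59
  k=4: a=3, p=1709, q=184

1709/184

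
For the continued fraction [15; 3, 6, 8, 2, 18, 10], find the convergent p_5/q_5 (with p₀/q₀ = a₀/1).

93076/6077

Using pₖ = aₖpₖ₋₁ + pₖ₋₂, qₖ = aₖqₖ₋₁ + qₖ₋₂ (with p₋₁=1, p₋₂=0, q₋₁=0, q₋₂=1):
  k=0: a=15, p=15, q=1
  k=1: a=3, p=46, q=3
  k=2: a=6, p=291, q=19
  k=3: a=8, p=2374, q=155
  k=4: a=2, p=5039, q=329
  k=5: a=18, p=93076, q=6077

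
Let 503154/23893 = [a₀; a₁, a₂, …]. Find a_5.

503154 = 21·23893 + 1401   →  a_0 = 21
23893 = 17·1401 + 76   →  a_1 = 17
1401 = 18·76 + 33   →  a_2 = 18
76 = 2·33 + 10   →  a_3 = 2
33 = 3·10 + 3   →  a_4 = 3
10 = 3·3 + 1   →  a_5 = 3

3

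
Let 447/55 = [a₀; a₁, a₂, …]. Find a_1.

7

447 = 8·55 + 7   →  a_0 = 8
55 = 7·7 + 6   →  a_1 = 7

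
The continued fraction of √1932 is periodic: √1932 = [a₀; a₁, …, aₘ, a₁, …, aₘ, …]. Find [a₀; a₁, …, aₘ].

a₀ = ⌊√1932⌋ = 43.
With m₀=0, d₀=1 and mₖ₊₁ = dₖaₖ − mₖ, dₖ₊₁ = (n − mₖ₊₁²)/dₖ, aₖ₊₁ = ⌊(a₀+mₖ₊₁)/dₖ₊₁⌋:
  k=1: m=43, d=83, a=1
  k=2: m=40, d=4, a=20
  k=3: m=40, d=83, a=1
  k=4: m=43, d=1, a=86
d=1 and a=2a₀=86 at k=4, so the next step gives (m, d) = (43, 83) again — its k=1 value — and the period has length 4.

[43; 1, 20, 1, 86]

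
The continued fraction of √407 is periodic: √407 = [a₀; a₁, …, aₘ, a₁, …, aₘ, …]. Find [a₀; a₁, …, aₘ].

a₀ = ⌊√407⌋ = 20.
With m₀=0, d₀=1 and mₖ₊₁ = dₖaₖ − mₖ, dₖ₊₁ = (n − mₖ₊₁²)/dₖ, aₖ₊₁ = ⌊(a₀+mₖ₊₁)/dₖ₊₁⌋:
  k=1: m=20, d=7, a=5
  k=2: m=15, d=26, a=1
  k=3: m=11, d=11, a=2
  k=4: m=11, d=26, a=1
  k=5: m=15, d=7, a=5
  k=6: m=20, d=1, a=40
d=1 and a=2a₀=40 at k=6, so the next step gives (m, d) = (20, 7) again — its k=1 value — and the period has length 6.

[20; 5, 1, 2, 1, 5, 40]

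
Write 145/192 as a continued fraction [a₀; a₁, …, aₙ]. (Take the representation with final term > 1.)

[0; 1, 3, 11, 1, 3]

145 = 0*192 + 145
192 = 1*145 + 47
145 = 3*47 + 4
47 = 11*4 + 3
4 = 1*3 + 1
3 = 3*1 + 0  (stop)
So 145/192 = [0; 1, 3, 11, 1, 3].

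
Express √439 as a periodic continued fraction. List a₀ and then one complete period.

[20; 1, 19, 1, 40]

a₀ = ⌊√439⌋ = 20.
With m₀=0, d₀=1 and mₖ₊₁ = dₖaₖ − mₖ, dₖ₊₁ = (n − mₖ₊₁²)/dₖ, aₖ₊₁ = ⌊(a₀+mₖ₊₁)/dₖ₊₁⌋:
  k=1: m=20, d=39, a=1
  k=2: m=19, d=2, a=19
  k=3: m=19, d=39, a=1
  k=4: m=20, d=1, a=40
d=1 and a=2a₀=40 at k=4, so the next step gives (m, d) = (20, 39) again — its k=1 value — and the period has length 4.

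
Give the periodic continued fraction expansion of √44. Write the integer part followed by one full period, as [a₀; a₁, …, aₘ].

[6; 1, 1, 1, 2, 1, 1, 1, 12]

a₀ = ⌊√44⌋ = 6.
With m₀=0, d₀=1 and mₖ₊₁ = dₖaₖ − mₖ, dₖ₊₁ = (n − mₖ₊₁²)/dₖ, aₖ₊₁ = ⌊(a₀+mₖ₊₁)/dₖ₊₁⌋:
  k=1: m=6, d=8, a=1
  k=2: m=2, d=5, a=1
  k=3: m=3, d=7, a=1
  k=4: m=4, d=4, a=2
  k=5: m=4, d=7, a=1
  k=6: m=3, d=5, a=1
  k=7: m=2, d=8, a=1
  k=8: m=6, d=1, a=12
d=1 and a=2a₀=12 at k=8, so the next step gives (m, d) = (6, 8) again — its k=1 value — and the period has length 8.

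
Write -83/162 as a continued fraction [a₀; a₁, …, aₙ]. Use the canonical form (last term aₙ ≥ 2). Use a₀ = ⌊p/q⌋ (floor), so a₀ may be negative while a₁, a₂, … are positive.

[-1; 2, 19, 1, 3]

-83 = -1×162 + 79
162 = 2×79 + 4
79 = 19×4 + 3
4 = 1×3 + 1
3 = 3×1 + 0  (stop)
So -83/162 = [-1; 2, 19, 1, 3].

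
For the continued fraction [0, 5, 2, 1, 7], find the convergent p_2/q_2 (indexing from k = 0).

Using pₖ = aₖpₖ₋₁ + pₖ₋₂, qₖ = aₖqₖ₋₁ + qₖ₋₂ (with p₋₁=1, p₋₂=0, q₋₁=0, q₋₂=1):
  k=0: a=0, p=0, q=1
  k=1: a=5, p=1, q=5
  k=2: a=2, p=2, q=11

2/11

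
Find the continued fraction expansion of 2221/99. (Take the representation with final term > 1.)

2221 = 22*99 + 43
99 = 2*43 + 13
43 = 3*13 + 4
13 = 3*4 + 1
4 = 4*1 + 0  (stop)
So 2221/99 = [22; 2, 3, 3, 4].

[22; 2, 3, 3, 4]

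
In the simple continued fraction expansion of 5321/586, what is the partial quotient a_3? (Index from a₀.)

5321 = 9·586 + 47   →  a_0 = 9
586 = 12·47 + 22   →  a_1 = 12
47 = 2·22 + 3   →  a_2 = 2
22 = 7·3 + 1   →  a_3 = 7

7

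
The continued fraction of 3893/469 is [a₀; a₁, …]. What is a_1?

3

3893 = 8·469 + 141   →  a_0 = 8
469 = 3·141 + 46   →  a_1 = 3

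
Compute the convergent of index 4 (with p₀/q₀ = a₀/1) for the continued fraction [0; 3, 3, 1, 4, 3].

Using pₖ = aₖpₖ₋₁ + pₖ₋₂, qₖ = aₖqₖ₋₁ + qₖ₋₂ (with p₋₁=1, p₋₂=0, q₋₁=0, q₋₂=1):
  k=0: a=0, p=0, q=1
  k=1: a=3, p=1, q=3
  k=2: a=3, p=3, q=10
  k=3: a=1, p=4, q=13
  k=4: a=4, p=19, q=62

19/62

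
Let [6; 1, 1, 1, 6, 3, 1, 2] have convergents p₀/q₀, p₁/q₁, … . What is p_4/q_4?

133/20

Using pₖ = aₖpₖ₋₁ + pₖ₋₂, qₖ = aₖqₖ₋₁ + qₖ₋₂ (with p₋₁=1, p₋₂=0, q₋₁=0, q₋₂=1):
  k=0: a=6, p=6, q=1
  k=1: a=1, p=7, q=1
  k=2: a=1, p=13, q=2
  k=3: a=1, p=20, q=3
  k=4: a=6, p=133, q=20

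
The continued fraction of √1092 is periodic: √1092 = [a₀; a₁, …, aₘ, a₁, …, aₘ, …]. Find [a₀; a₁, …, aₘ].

[33; 22, 66]

a₀ = ⌊√1092⌋ = 33.
With m₀=0, d₀=1 and mₖ₊₁ = dₖaₖ − mₖ, dₖ₊₁ = (n − mₖ₊₁²)/dₖ, aₖ₊₁ = ⌊(a₀+mₖ₊₁)/dₖ₊₁⌋:
  k=1: m=33, d=3, a=22
  k=2: m=33, d=1, a=66
d=1 and a=2a₀=66 at k=2, so the next step gives (m, d) = (33, 3) again — its k=1 value — and the period has length 2.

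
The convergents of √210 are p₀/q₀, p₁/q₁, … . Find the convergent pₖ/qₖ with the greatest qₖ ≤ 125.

√210 = [14; 2, 28, …] (period length 2).
Convergents:
  p_0/q_0 = 14/1
  p_1/q_1 = 29/2
  p_2/q_2 = 826/57
  p_3/q_3 = 1681/116
  p_4/q_4 = 47894/3305
q_3 = 116 ≤ 125 < 3305 = q_4, so the answer is 1681/116.

1681/116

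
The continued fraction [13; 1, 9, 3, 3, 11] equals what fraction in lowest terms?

Using pₖ = aₖpₖ₋₁ + pₖ₋₂ and qₖ = aₖqₖ₋₁ + qₖ₋₂:
  k=0: a=13, p=13, q=1
  k=1: a=1, p=14, q=1
  k=2: a=9, p=139, q=10
  k=3: a=3, p=431, q=31
  k=4: a=3, p=1432, q=103
  k=5: a=11, p=16183, q=1164

16183/1164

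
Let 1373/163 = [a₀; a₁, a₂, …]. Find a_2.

2

1373 = 8·163 + 69   →  a_0 = 8
163 = 2·69 + 25   →  a_1 = 2
69 = 2·25 + 19   →  a_2 = 2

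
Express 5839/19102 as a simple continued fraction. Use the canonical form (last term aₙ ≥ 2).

5839 = 0×19102 + 5839
19102 = 3×5839 + 1585
5839 = 3×1585 + 1084
1585 = 1×1084 + 501
1084 = 2×501 + 82
501 = 6×82 + 9
82 = 9×9 + 1
9 = 9×1 + 0  (stop)
So 5839/19102 = [0; 3, 3, 1, 2, 6, 9, 9].

[0; 3, 3, 1, 2, 6, 9, 9]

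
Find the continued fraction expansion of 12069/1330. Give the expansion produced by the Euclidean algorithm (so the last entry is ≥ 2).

[9; 13, 2, 3, 3, 4]

12069 = 9·1330 + 99
1330 = 13·99 + 43
99 = 2·43 + 13
43 = 3·13 + 4
13 = 3·4 + 1
4 = 4·1 + 0  (stop)
So 12069/1330 = [9; 13, 2, 3, 3, 4].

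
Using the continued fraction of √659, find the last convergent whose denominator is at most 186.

3979/155

√659 = [25; 1, 2, 25, 2, 1, 50, …] (period length 6).
Convergents:
  p_0/q_0 = 25/1
  p_1/q_1 = 26/1
  p_2/q_2 = 77/3
  p_3/q_3 = 1951/76
  p_4/q_4 = 3979/155
  p_5/q_5 = 5930/231
q_4 = 155 ≤ 186 < 231 = q_5, so the answer is 3979/155.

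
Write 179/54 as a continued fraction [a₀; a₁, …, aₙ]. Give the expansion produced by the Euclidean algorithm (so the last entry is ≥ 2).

[3; 3, 5, 1, 2]

179 = 3×54 + 17
54 = 3×17 + 3
17 = 5×3 + 2
3 = 1×2 + 1
2 = 2×1 + 0  (stop)
So 179/54 = [3; 3, 5, 1, 2].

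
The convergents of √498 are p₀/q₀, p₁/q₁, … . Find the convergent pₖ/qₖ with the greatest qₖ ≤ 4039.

56794/2545

√498 = [22; 3, 6, 22, 6, 3, 44, …] (period length 6).
Convergents:
  p_0/q_0 = 22/1
  p_1/q_1 = 67/3
  p_2/q_2 = 424/19
  p_3/q_3 = 9395/421
  p_4/q_4 = 56794/2545
  p_5/q_5 = 179777/8056
q_4 = 2545 ≤ 4039 < 8056 = q_5, so the answer is 56794/2545.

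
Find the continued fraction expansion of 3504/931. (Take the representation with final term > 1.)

[3; 1, 3, 4, 3, 5, 3]

3504 = 3*931 + 711
931 = 1*711 + 220
711 = 3*220 + 51
220 = 4*51 + 16
51 = 3*16 + 3
16 = 5*3 + 1
3 = 3*1 + 0  (stop)
So 3504/931 = [3; 1, 3, 4, 3, 5, 3].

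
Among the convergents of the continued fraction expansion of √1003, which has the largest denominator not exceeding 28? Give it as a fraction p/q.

95/3

√1003 = [31; 1, 2, 31, 2, 1, 62, …] (period length 6).
Convergents:
  p_0/q_0 = 31/1
  p_1/q_1 = 32/1
  p_2/q_2 = 95/3
  p_3/q_3 = 2977/94
q_2 = 3 ≤ 28 < 94 = q_3, so the answer is 95/3.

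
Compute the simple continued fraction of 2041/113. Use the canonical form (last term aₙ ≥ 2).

2041 = 18×113 + 7
113 = 16×7 + 1
7 = 7×1 + 0  (stop)
So 2041/113 = [18; 16, 7].

[18; 16, 7]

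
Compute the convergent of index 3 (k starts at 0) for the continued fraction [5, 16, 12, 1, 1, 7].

1058/209

Using pₖ = aₖpₖ₋₁ + pₖ₋₂, qₖ = aₖqₖ₋₁ + qₖ₋₂ (with p₋₁=1, p₋₂=0, q₋₁=0, q₋₂=1):
  k=0: a=5, p=5, q=1
  k=1: a=16, p=81, q=16
  k=2: a=12, p=977, q=193
  k=3: a=1, p=1058, q=209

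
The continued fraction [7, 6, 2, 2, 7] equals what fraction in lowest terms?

1696/237

Using pₖ = aₖpₖ₋₁ + pₖ₋₂ and qₖ = aₖqₖ₋₁ + qₖ₋₂:
  k=0: a=7, p=7, q=1
  k=1: a=6, p=43, q=6
  k=2: a=2, p=93, q=13
  k=3: a=2, p=229, q=32
  k=4: a=7, p=1696, q=237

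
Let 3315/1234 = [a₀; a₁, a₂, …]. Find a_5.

3

3315 = 2·1234 + 847   →  a_0 = 2
1234 = 1·847 + 387   →  a_1 = 1
847 = 2·387 + 73   →  a_2 = 2
387 = 5·73 + 22   →  a_3 = 5
73 = 3·22 + 7   →  a_4 = 3
22 = 3·7 + 1   →  a_5 = 3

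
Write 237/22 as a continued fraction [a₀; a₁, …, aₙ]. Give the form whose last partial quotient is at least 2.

[10; 1, 3, 2, 2]

237 = 10*22 + 17
22 = 1*17 + 5
17 = 3*5 + 2
5 = 2*2 + 1
2 = 2*1 + 0  (stop)
So 237/22 = [10; 1, 3, 2, 2].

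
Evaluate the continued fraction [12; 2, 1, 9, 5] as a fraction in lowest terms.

1827/148

Using pₖ = aₖpₖ₋₁ + pₖ₋₂ and qₖ = aₖqₖ₋₁ + qₖ₋₂:
  k=0: a=12, p=12, q=1
  k=1: a=2, p=25, q=2
  k=2: a=1, p=37, q=3
  k=3: a=9, p=358, q=29
  k=4: a=5, p=1827, q=148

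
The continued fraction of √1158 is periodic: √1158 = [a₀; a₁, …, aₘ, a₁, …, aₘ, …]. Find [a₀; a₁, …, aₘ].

a₀ = ⌊√1158⌋ = 34.
With m₀=0, d₀=1 and mₖ₊₁ = dₖaₖ − mₖ, dₖ₊₁ = (n − mₖ₊₁²)/dₖ, aₖ₊₁ = ⌊(a₀+mₖ₊₁)/dₖ₊₁⌋:
  k=1: m=34, d=2, a=34
  k=2: m=34, d=1, a=68
d=1 and a=2a₀=68 at k=2, so the next step gives (m, d) = (34, 2) again — its k=1 value — and the period has length 2.

[34; 34, 68]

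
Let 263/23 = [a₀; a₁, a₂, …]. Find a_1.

2

263 = 11·23 + 10   →  a_0 = 11
23 = 2·10 + 3   →  a_1 = 2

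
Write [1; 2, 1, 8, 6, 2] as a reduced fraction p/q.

Fold from the inside: start with 2/1.
  6 + 1/2 = 13/2
  8 + 2/13 = 106/13
  1 + 13/106 = 119/106
  2 + 106/119 = 344/119
  1 + 119/344 = 463/344

463/344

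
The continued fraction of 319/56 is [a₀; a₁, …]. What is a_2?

2

319 = 5·56 + 39   →  a_0 = 5
56 = 1·39 + 17   →  a_1 = 1
39 = 2·17 + 5   →  a_2 = 2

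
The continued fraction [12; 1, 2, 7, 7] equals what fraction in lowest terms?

Using pₖ = aₖpₖ₋₁ + pₖ₋₂ and qₖ = aₖqₖ₋₁ + qₖ₋₂:
  k=0: a=12, p=12, q=1
  k=1: a=1, p=13, q=1
  k=2: a=2, p=38, q=3
  k=3: a=7, p=279, q=22
  k=4: a=7, p=1991, q=157

1991/157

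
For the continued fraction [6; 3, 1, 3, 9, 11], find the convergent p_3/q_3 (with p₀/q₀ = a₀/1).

94/15

Using pₖ = aₖpₖ₋₁ + pₖ₋₂, qₖ = aₖqₖ₋₁ + qₖ₋₂ (with p₋₁=1, p₋₂=0, q₋₁=0, q₋₂=1):
  k=0: a=6, p=6, q=1
  k=1: a=3, p=19, q=3
  k=2: a=1, p=25, q=4
  k=3: a=3, p=94, q=15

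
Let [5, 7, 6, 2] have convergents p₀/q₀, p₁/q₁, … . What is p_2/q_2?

221/43

Using pₖ = aₖpₖ₋₁ + pₖ₋₂, qₖ = aₖqₖ₋₁ + qₖ₋₂ (with p₋₁=1, p₋₂=0, q₋₁=0, q₋₂=1):
  k=0: a=5, p=5, q=1
  k=1: a=7, p=36, q=7
  k=2: a=6, p=221, q=43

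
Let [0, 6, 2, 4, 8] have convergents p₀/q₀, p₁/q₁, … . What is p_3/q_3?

9/58

Using pₖ = aₖpₖ₋₁ + pₖ₋₂, qₖ = aₖqₖ₋₁ + qₖ₋₂ (with p₋₁=1, p₋₂=0, q₋₁=0, q₋₂=1):
  k=0: a=0, p=0, q=1
  k=1: a=6, p=1, q=6
  k=2: a=2, p=2, q=13
  k=3: a=4, p=9, q=58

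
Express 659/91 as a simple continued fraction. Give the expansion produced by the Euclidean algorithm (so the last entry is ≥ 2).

659 = 7*91 + 22
91 = 4*22 + 3
22 = 7*3 + 1
3 = 3*1 + 0  (stop)
So 659/91 = [7; 4, 7, 3].

[7; 4, 7, 3]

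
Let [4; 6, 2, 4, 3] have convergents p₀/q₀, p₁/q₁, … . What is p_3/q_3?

Using pₖ = aₖpₖ₋₁ + pₖ₋₂, qₖ = aₖqₖ₋₁ + qₖ₋₂ (with p₋₁=1, p₋₂=0, q₋₁=0, q₋₂=1):
  k=0: a=4, p=4, q=1
  k=1: a=6, p=25, q=6
  k=2: a=2, p=54, q=13
  k=3: a=4, p=241, q=58

241/58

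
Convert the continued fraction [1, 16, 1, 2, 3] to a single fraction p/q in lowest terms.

Fold from the inside: start with 3/1.
  2 + 1/3 = 7/3
  1 + 3/7 = 10/7
  16 + 7/10 = 167/10
  1 + 10/167 = 177/167

177/167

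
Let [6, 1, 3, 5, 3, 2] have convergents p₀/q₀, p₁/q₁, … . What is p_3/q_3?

Using pₖ = aₖpₖ₋₁ + pₖ₋₂, qₖ = aₖqₖ₋₁ + qₖ₋₂ (with p₋₁=1, p₋₂=0, q₋₁=0, q₋₂=1):
  k=0: a=6, p=6, q=1
  k=1: a=1, p=7, q=1
  k=2: a=3, p=27, q=4
  k=3: a=5, p=142, q=21

142/21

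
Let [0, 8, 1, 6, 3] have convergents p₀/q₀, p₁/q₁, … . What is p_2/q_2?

1/9

Using pₖ = aₖpₖ₋₁ + pₖ₋₂, qₖ = aₖqₖ₋₁ + qₖ₋₂ (with p₋₁=1, p₋₂=0, q₋₁=0, q₋₂=1):
  k=0: a=0, p=0, q=1
  k=1: a=8, p=1, q=8
  k=2: a=1, p=1, q=9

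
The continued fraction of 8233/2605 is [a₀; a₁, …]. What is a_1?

8233 = 3·2605 + 418   →  a_0 = 3
2605 = 6·418 + 97   →  a_1 = 6

6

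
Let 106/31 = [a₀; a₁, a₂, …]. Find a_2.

2

106 = 3·31 + 13   →  a_0 = 3
31 = 2·13 + 5   →  a_1 = 2
13 = 2·5 + 3   →  a_2 = 2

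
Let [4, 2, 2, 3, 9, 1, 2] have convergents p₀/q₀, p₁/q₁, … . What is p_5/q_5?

Using pₖ = aₖpₖ₋₁ + pₖ₋₂, qₖ = aₖqₖ₋₁ + qₖ₋₂ (with p₋₁=1, p₋₂=0, q₋₁=0, q₋₂=1):
  k=0: a=4, p=4, q=1
  k=1: a=2, p=9, q=2
  k=2: a=2, p=22, q=5
  k=3: a=3, p=75, q=17
  k=4: a=9, p=697, q=158
  k=5: a=1, p=772, q=175

772/175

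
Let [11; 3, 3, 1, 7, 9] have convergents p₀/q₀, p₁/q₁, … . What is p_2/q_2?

113/10

Using pₖ = aₖpₖ₋₁ + pₖ₋₂, qₖ = aₖqₖ₋₁ + qₖ₋₂ (with p₋₁=1, p₋₂=0, q₋₁=0, q₋₂=1):
  k=0: a=11, p=11, q=1
  k=1: a=3, p=34, q=3
  k=2: a=3, p=113, q=10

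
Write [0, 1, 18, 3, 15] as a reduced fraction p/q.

Using pₖ = aₖpₖ₋₁ + pₖ₋₂ and qₖ = aₖqₖ₋₁ + qₖ₋₂:
  k=0: a=0, p=0, q=1
  k=1: a=1, p=1, q=1
  k=2: a=18, p=18, q=19
  k=3: a=3, p=55, q=58
  k=4: a=15, p=843, q=889

843/889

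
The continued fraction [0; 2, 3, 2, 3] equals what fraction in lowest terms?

Using pₖ = aₖpₖ₋₁ + pₖ₋₂ and qₖ = aₖqₖ₋₁ + qₖ₋₂:
  k=0: a=0, p=0, q=1
  k=1: a=2, p=1, q=2
  k=2: a=3, p=3, q=7
  k=3: a=2, p=7, q=16
  k=4: a=3, p=24, q=55

24/55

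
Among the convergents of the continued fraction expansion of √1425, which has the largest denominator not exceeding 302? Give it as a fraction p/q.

11287/299

√1425 = [37; 1, 2, 1, 74, …] (period length 4).
Convergents:
  p_0/q_0 = 37/1
  p_1/q_1 = 38/1
  p_2/q_2 = 113/3
  p_3/q_3 = 151/4
  p_4/q_4 = 11287/299
  p_5/q_5 = 11438/303
q_4 = 299 ≤ 302 < 303 = q_5, so the answer is 11287/299.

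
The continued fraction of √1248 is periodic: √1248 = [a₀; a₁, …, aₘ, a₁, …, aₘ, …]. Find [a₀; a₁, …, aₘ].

a₀ = ⌊√1248⌋ = 35.
With m₀=0, d₀=1 and mₖ₊₁ = dₖaₖ − mₖ, dₖ₊₁ = (n − mₖ₊₁²)/dₖ, aₖ₊₁ = ⌊(a₀+mₖ₊₁)/dₖ₊₁⌋:
  k=1: m=35, d=23, a=3
  k=2: m=34, d=4, a=17
  k=3: m=34, d=23, a=3
  k=4: m=35, d=1, a=70
d=1 and a=2a₀=70 at k=4, so the next step gives (m, d) = (35, 23) again — its k=1 value — and the period has length 4.

[35; 3, 17, 3, 70]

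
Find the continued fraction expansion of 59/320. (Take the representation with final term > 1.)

[0; 5, 2, 2, 1, 3, 2]

59 = 0×320 + 59
320 = 5×59 + 25
59 = 2×25 + 9
25 = 2×9 + 7
9 = 1×7 + 2
7 = 3×2 + 1
2 = 2×1 + 0  (stop)
So 59/320 = [0; 5, 2, 2, 1, 3, 2].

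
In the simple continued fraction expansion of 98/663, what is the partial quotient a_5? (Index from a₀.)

98 = 0·663 + 98   →  a_0 = 0
663 = 6·98 + 75   →  a_1 = 6
98 = 1·75 + 23   →  a_2 = 1
75 = 3·23 + 6   →  a_3 = 3
23 = 3·6 + 5   →  a_4 = 3
6 = 1·5 + 1   →  a_5 = 1

1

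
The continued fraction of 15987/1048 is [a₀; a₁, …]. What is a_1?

3

15987 = 15·1048 + 267   →  a_0 = 15
1048 = 3·267 + 247   →  a_1 = 3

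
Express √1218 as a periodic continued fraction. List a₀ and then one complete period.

[34; 1, 8, 1, 68]

a₀ = ⌊√1218⌋ = 34.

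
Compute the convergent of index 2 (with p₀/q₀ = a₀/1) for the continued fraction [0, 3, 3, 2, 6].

Using pₖ = aₖpₖ₋₁ + pₖ₋₂, qₖ = aₖqₖ₋₁ + qₖ₋₂ (with p₋₁=1, p₋₂=0, q₋₁=0, q₋₂=1):
  k=0: a=0, p=0, q=1
  k=1: a=3, p=1, q=3
  k=2: a=3, p=3, q=10

3/10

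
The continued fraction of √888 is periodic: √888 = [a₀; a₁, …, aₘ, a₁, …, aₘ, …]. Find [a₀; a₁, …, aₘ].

a₀ = ⌊√888⌋ = 29.
With m₀=0, d₀=1 and mₖ₊₁ = dₖaₖ − mₖ, dₖ₊₁ = (n − mₖ₊₁²)/dₖ, aₖ₊₁ = ⌊(a₀+mₖ₊₁)/dₖ₊₁⌋:
  k=1: m=29, d=47, a=1
  k=2: m=18, d=12, a=3
  k=3: m=18, d=47, a=1
  k=4: m=29, d=1, a=58
d=1 and a=2a₀=58 at k=4, so the next step gives (m, d) = (29, 47) again — its k=1 value — and the period has length 4.

[29; 1, 3, 1, 58]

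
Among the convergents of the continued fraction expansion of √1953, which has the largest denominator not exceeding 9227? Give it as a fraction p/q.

√1953 = [44; 5, 5, 3, 12, 3, 5, 5, 88, …] (period length 8).
Convergents:
  p_0/q_0 = 44/1
  p_1/q_1 = 221/5
  p_2/q_2 = 1149/26
  p_3/q_3 = 3668/83
  p_4/q_4 = 45165/1022
  p_5/q_5 = 139163/3149
  p_6/q_6 = 740980/16767
q_5 = 3149 ≤ 9227 < 16767 = q_6, so the answer is 139163/3149.

139163/3149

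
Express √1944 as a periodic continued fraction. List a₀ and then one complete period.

a₀ = ⌊√1944⌋ = 44.

[44; 11, 88]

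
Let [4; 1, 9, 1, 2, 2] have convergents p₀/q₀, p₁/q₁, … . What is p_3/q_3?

54/11

Using pₖ = aₖpₖ₋₁ + pₖ₋₂, qₖ = aₖqₖ₋₁ + qₖ₋₂ (with p₋₁=1, p₋₂=0, q₋₁=0, q₋₂=1):
  k=0: a=4, p=4, q=1
  k=1: a=1, p=5, q=1
  k=2: a=9, p=49, q=10
  k=3: a=1, p=54, q=11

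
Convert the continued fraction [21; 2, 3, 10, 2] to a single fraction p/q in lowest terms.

3236/151

Fold from the inside: start with 2/1.
  10 + 1/2 = 21/2
  3 + 2/21 = 65/21
  2 + 21/65 = 151/65
  21 + 65/151 = 3236/151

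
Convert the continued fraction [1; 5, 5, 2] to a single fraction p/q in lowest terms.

Using pₖ = aₖpₖ₋₁ + pₖ₋₂ and qₖ = aₖqₖ₋₁ + qₖ₋₂:
  k=0: a=1, p=1, q=1
  k=1: a=5, p=6, q=5
  k=2: a=5, p=31, q=26
  k=3: a=2, p=68, q=57

68/57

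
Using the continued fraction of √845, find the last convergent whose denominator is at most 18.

436/15

√845 = [29; 14, 1, 1, 14, 58, …] (period length 5).
Convergents:
  p_0/q_0 = 29/1
  p_1/q_1 = 407/14
  p_2/q_2 = 436/15
  p_3/q_3 = 843/29
q_2 = 15 ≤ 18 < 29 = q_3, so the answer is 436/15.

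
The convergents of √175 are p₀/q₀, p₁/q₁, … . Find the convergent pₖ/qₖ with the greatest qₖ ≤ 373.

√175 = [13; 4, 2, 1, 2, 4, 26, …] (period length 6).
Convergents:
  p_0/q_0 = 13/1
  p_1/q_1 = 53/4
  p_2/q_2 = 119/9
  p_3/q_3 = 172/13
  p_4/q_4 = 463/35
  p_5/q_5 = 2024/153
  p_6/q_6 = 53087/4013
q_5 = 153 ≤ 373 < 4013 = q_6, so the answer is 2024/153.

2024/153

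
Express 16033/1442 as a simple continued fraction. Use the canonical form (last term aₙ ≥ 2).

16033 = 11×1442 + 171
1442 = 8×171 + 74
171 = 2×74 + 23
74 = 3×23 + 5
23 = 4×5 + 3
5 = 1×3 + 2
3 = 1×2 + 1
2 = 2×1 + 0  (stop)
So 16033/1442 = [11; 8, 2, 3, 4, 1, 1, 2].

[11; 8, 2, 3, 4, 1, 1, 2]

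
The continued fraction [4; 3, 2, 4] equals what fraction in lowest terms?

133/31

Using pₖ = aₖpₖ₋₁ + pₖ₋₂ and qₖ = aₖqₖ₋₁ + qₖ₋₂:
  k=0: a=4, p=4, q=1
  k=1: a=3, p=13, q=3
  k=2: a=2, p=30, q=7
  k=3: a=4, p=133, q=31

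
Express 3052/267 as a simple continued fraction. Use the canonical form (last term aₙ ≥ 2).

3052 = 11×267 + 115
267 = 2×115 + 37
115 = 3×37 + 4
37 = 9×4 + 1
4 = 4×1 + 0  (stop)
So 3052/267 = [11; 2, 3, 9, 4].

[11; 2, 3, 9, 4]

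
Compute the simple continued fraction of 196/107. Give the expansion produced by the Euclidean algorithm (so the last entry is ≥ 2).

196 = 1×107 + 89
107 = 1×89 + 18
89 = 4×18 + 17
18 = 1×17 + 1
17 = 17×1 + 0  (stop)
So 196/107 = [1; 1, 4, 1, 17].

[1; 1, 4, 1, 17]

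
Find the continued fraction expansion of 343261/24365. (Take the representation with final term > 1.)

[14; 11, 3, 18, 19, 2]

343261 = 14·24365 + 2151
24365 = 11·2151 + 704
2151 = 3·704 + 39
704 = 18·39 + 2
39 = 19·2 + 1
2 = 2·1 + 0  (stop)
So 343261/24365 = [14; 11, 3, 18, 19, 2].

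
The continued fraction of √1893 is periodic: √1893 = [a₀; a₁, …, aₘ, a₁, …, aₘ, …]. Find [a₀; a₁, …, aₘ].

a₀ = ⌊√1893⌋ = 43.
With m₀=0, d₀=1 and mₖ₊₁ = dₖaₖ − mₖ, dₖ₊₁ = (n − mₖ₊₁²)/dₖ, aₖ₊₁ = ⌊(a₀+mₖ₊₁)/dₖ₊₁⌋:
  k=1: m=43, d=44, a=1
  k=2: m=1, d=43, a=1
  k=3: m=42, d=3, a=28
  k=4: m=42, d=43, a=1
  k=5: m=1, d=44, a=1
  k=6: m=43, d=1, a=86
d=1 and a=2a₀=86 at k=6, so the next step gives (m, d) = (43, 44) again — its k=1 value — and the period has length 6.

[43; 1, 1, 28, 1, 1, 86]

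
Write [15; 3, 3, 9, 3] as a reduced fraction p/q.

4422/289

Using pₖ = aₖpₖ₋₁ + pₖ₋₂ and qₖ = aₖqₖ₋₁ + qₖ₋₂:
  k=0: a=15, p=15, q=1
  k=1: a=3, p=46, q=3
  k=2: a=3, p=153, q=10
  k=3: a=9, p=1423, q=93
  k=4: a=3, p=4422, q=289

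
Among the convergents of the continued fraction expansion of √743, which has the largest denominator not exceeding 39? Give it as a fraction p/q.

845/31

√743 = [27; 3, 1, 7, 27, 7, 1, 3, 54, …] (period length 8).
Convergents:
  p_0/q_0 = 27/1
  p_1/q_1 = 82/3
  p_2/q_2 = 109/4
  p_3/q_3 = 845/31
  p_4/q_4 = 22924/841
q_3 = 31 ≤ 39 < 841 = q_4, so the answer is 845/31.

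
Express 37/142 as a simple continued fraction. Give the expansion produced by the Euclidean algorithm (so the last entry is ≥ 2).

[0; 3, 1, 5, 6]

37 = 0·142 + 37
142 = 3·37 + 31
37 = 1·31 + 6
31 = 5·6 + 1
6 = 6·1 + 0  (stop)
So 37/142 = [0; 3, 1, 5, 6].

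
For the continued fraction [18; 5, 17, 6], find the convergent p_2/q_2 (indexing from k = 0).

1565/86

Using pₖ = aₖpₖ₋₁ + pₖ₋₂, qₖ = aₖqₖ₋₁ + qₖ₋₂ (with p₋₁=1, p₋₂=0, q₋₁=0, q₋₂=1):
  k=0: a=18, p=18, q=1
  k=1: a=5, p=91, q=5
  k=2: a=17, p=1565, q=86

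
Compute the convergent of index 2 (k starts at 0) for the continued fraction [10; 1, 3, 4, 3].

Using pₖ = aₖpₖ₋₁ + pₖ₋₂, qₖ = aₖqₖ₋₁ + qₖ₋₂ (with p₋₁=1, p₋₂=0, q₋₁=0, q₋₂=1):
  k=0: a=10, p=10, q=1
  k=1: a=1, p=11, q=1
  k=2: a=3, p=43, q=4

43/4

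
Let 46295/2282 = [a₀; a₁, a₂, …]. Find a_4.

10

46295 = 20·2282 + 655   →  a_0 = 20
2282 = 3·655 + 317   →  a_1 = 3
655 = 2·317 + 21   →  a_2 = 2
317 = 15·21 + 2   →  a_3 = 15
21 = 10·2 + 1   →  a_4 = 10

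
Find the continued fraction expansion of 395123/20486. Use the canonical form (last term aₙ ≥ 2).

395123 = 19*20486 + 5889
20486 = 3*5889 + 2819
5889 = 2*2819 + 251
2819 = 11*251 + 58
251 = 4*58 + 19
58 = 3*19 + 1
19 = 19*1 + 0  (stop)
So 395123/20486 = [19; 3, 2, 11, 4, 3, 19].

[19; 3, 2, 11, 4, 3, 19]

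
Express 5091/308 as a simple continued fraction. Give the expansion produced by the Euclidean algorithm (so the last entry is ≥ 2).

[16; 1, 1, 8, 18]

5091 = 16*308 + 163
308 = 1*163 + 145
163 = 1*145 + 18
145 = 8*18 + 1
18 = 18*1 + 0  (stop)
So 5091/308 = [16; 1, 1, 8, 18].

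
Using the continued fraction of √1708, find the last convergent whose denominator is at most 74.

2521/61

√1708 = [41; 3, 20, 3, 82, …] (period length 4).
Convergents:
  p_0/q_0 = 41/1
  p_1/q_1 = 124/3
  p_2/q_2 = 2521/61
  p_3/q_3 = 7687/186
q_2 = 61 ≤ 74 < 186 = q_3, so the answer is 2521/61.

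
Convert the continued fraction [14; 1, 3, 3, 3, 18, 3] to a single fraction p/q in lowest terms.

35501/2404

Using pₖ = aₖpₖ₋₁ + pₖ₋₂ and qₖ = aₖqₖ₋₁ + qₖ₋₂:
  k=0: a=14, p=14, q=1
  k=1: a=1, p=15, q=1
  k=2: a=3, p=59, q=4
  k=3: a=3, p=192, q=13
  k=4: a=3, p=635, q=43
  k=5: a=18, p=11622, q=787
  k=6: a=3, p=35501, q=2404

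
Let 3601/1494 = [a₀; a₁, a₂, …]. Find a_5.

12

3601 = 2·1494 + 613   →  a_0 = 2
1494 = 2·613 + 268   →  a_1 = 2
613 = 2·268 + 77   →  a_2 = 2
268 = 3·77 + 37   →  a_3 = 3
77 = 2·37 + 3   →  a_4 = 2
37 = 12·3 + 1   →  a_5 = 12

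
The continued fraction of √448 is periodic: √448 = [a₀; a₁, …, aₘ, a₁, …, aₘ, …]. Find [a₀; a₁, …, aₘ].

a₀ = ⌊√448⌋ = 21.
With m₀=0, d₀=1 and mₖ₊₁ = dₖaₖ − mₖ, dₖ₊₁ = (n − mₖ₊₁²)/dₖ, aₖ₊₁ = ⌊(a₀+mₖ₊₁)/dₖ₊₁⌋:
  k=1: m=21, d=7, a=6
  k=2: m=21, d=1, a=42
d=1 and a=2a₀=42 at k=2, so the next step gives (m, d) = (21, 7) again — its k=1 value — and the period has length 2.

[21; 6, 42]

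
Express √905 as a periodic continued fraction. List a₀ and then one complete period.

[30; 12, 60]

a₀ = ⌊√905⌋ = 30.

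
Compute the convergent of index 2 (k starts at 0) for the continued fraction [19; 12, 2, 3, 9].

477/25

Using pₖ = aₖpₖ₋₁ + pₖ₋₂, qₖ = aₖqₖ₋₁ + qₖ₋₂ (with p₋₁=1, p₋₂=0, q₋₁=0, q₋₂=1):
  k=0: a=19, p=19, q=1
  k=1: a=12, p=229, q=12
  k=2: a=2, p=477, q=25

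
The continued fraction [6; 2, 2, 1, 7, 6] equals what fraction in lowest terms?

2127/331

Fold from the inside: start with 6/1.
  7 + 1/6 = 43/6
  1 + 6/43 = 49/43
  2 + 43/49 = 141/49
  2 + 49/141 = 331/141
  6 + 141/331 = 2127/331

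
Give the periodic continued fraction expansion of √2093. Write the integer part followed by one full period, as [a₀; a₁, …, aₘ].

[45; 1, 2, 1, 90]

a₀ = ⌊√2093⌋ = 45.
With m₀=0, d₀=1 and mₖ₊₁ = dₖaₖ − mₖ, dₖ₊₁ = (n − mₖ₊₁²)/dₖ, aₖ₊₁ = ⌊(a₀+mₖ₊₁)/dₖ₊₁⌋:
  k=1: m=45, d=68, a=1
  k=2: m=23, d=23, a=2
  k=3: m=23, d=68, a=1
  k=4: m=45, d=1, a=90
d=1 and a=2a₀=90 at k=4, so the next step gives (m, d) = (45, 68) again — its k=1 value — and the period has length 4.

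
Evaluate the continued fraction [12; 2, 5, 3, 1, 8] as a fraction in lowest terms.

Fold from the inside: start with 8/1.
  1 + 1/8 = 9/8
  3 + 8/9 = 35/9
  5 + 9/35 = 184/35
  2 + 35/184 = 403/184
  12 + 184/403 = 5020/403

5020/403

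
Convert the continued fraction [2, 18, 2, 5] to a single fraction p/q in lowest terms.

Fold from the inside: start with 5/1.
  2 + 1/5 = 11/5
  18 + 5/11 = 203/11
  2 + 11/203 = 417/203

417/203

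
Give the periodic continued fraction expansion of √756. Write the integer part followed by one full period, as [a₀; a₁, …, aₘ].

a₀ = ⌊√756⌋ = 27.
With m₀=0, d₀=1 and mₖ₊₁ = dₖaₖ − mₖ, dₖ₊₁ = (n − mₖ₊₁²)/dₖ, aₖ₊₁ = ⌊(a₀+mₖ₊₁)/dₖ₊₁⌋:
  k=1: m=27, d=27, a=2
  k=2: m=27, d=1, a=54
d=1 and a=2a₀=54 at k=2, so the next step gives (m, d) = (27, 27) again — its k=1 value — and the period has length 2.

[27; 2, 54]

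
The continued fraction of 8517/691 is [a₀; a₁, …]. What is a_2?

14

8517 = 12·691 + 225   →  a_0 = 12
691 = 3·225 + 16   →  a_1 = 3
225 = 14·16 + 1   →  a_2 = 14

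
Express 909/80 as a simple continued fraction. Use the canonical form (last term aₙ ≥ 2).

[11; 2, 1, 3, 7]

909 = 11*80 + 29
80 = 2*29 + 22
29 = 1*22 + 7
22 = 3*7 + 1
7 = 7*1 + 0  (stop)
So 909/80 = [11; 2, 1, 3, 7].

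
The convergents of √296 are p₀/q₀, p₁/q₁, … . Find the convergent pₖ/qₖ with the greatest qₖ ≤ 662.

3699/215

√296 = [17; 4, 1, 7, 1, 4, 34, …] (period length 6).
Convergents:
  p_0/q_0 = 17/1
  p_1/q_1 = 69/4
  p_2/q_2 = 86/5
  p_3/q_3 = 671/39
  p_4/q_4 = 757/44
  p_5/q_5 = 3699/215
  p_6/q_6 = 126523/7354
q_5 = 215 ≤ 662 < 7354 = q_6, so the answer is 3699/215.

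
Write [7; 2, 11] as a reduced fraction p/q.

172/23

Using pₖ = aₖpₖ₋₁ + pₖ₋₂ and qₖ = aₖqₖ₋₁ + qₖ₋₂:
  k=0: a=7, p=7, q=1
  k=1: a=2, p=15, q=2
  k=2: a=11, p=172, q=23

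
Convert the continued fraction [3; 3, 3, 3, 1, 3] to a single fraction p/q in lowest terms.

Using pₖ = aₖpₖ₋₁ + pₖ₋₂ and qₖ = aₖqₖ₋₁ + qₖ₋₂:
  k=0: a=3, p=3, q=1
  k=1: a=3, p=10, q=3
  k=2: a=3, p=33, q=10
  k=3: a=3, p=109, q=33
  k=4: a=1, p=142, q=43
  k=5: a=3, p=535, q=162

535/162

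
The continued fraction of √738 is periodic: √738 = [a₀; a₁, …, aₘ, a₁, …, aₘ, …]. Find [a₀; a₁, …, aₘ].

[27; 6, 54]

a₀ = ⌊√738⌋ = 27.
With m₀=0, d₀=1 and mₖ₊₁ = dₖaₖ − mₖ, dₖ₊₁ = (n − mₖ₊₁²)/dₖ, aₖ₊₁ = ⌊(a₀+mₖ₊₁)/dₖ₊₁⌋:
  k=1: m=27, d=9, a=6
  k=2: m=27, d=1, a=54
d=1 and a=2a₀=54 at k=2, so the next step gives (m, d) = (27, 9) again — its k=1 value — and the period has length 2.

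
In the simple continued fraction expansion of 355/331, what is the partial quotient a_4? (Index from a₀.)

355 = 1·331 + 24   →  a_0 = 1
331 = 13·24 + 19   →  a_1 = 13
24 = 1·19 + 5   →  a_2 = 1
19 = 3·5 + 4   →  a_3 = 3
5 = 1·4 + 1   →  a_4 = 1

1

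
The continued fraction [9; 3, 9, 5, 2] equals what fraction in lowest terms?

2927/314

Fold from the inside: start with 2/1.
  5 + 1/2 = 11/2
  9 + 2/11 = 101/11
  3 + 11/101 = 314/101
  9 + 101/314 = 2927/314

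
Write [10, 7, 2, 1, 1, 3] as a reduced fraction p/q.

1348/133

Fold from the inside: start with 3/1.
  1 + 1/3 = 4/3
  1 + 3/4 = 7/4
  2 + 4/7 = 18/7
  7 + 7/18 = 133/18
  10 + 18/133 = 1348/133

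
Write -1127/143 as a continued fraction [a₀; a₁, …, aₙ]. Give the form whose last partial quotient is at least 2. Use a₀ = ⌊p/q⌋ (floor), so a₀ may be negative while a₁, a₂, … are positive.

[-8; 8, 2, 2, 3]

-1127 = -8*143 + 17
143 = 8*17 + 7
17 = 2*7 + 3
7 = 2*3 + 1
3 = 3*1 + 0  (stop)
So -1127/143 = [-8; 8, 2, 2, 3].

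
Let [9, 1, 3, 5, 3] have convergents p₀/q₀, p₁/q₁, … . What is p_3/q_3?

Using pₖ = aₖpₖ₋₁ + pₖ₋₂, qₖ = aₖqₖ₋₁ + qₖ₋₂ (with p₋₁=1, p₋₂=0, q₋₁=0, q₋₂=1):
  k=0: a=9, p=9, q=1
  k=1: a=1, p=10, q=1
  k=2: a=3, p=39, q=4
  k=3: a=5, p=205, q=21

205/21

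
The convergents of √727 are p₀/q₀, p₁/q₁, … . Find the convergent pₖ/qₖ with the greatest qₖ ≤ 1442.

38557/1430

√727 = [26; 1, 25, 1, 52, …] (period length 4).
Convergents:
  p_0/q_0 = 26/1
  p_1/q_1 = 27/1
  p_2/q_2 = 701/26
  p_3/q_3 = 728/27
  p_4/q_4 = 38557/1430
  p_5/q_5 = 39285/1457
q_4 = 1430 ≤ 1442 < 1457 = q_5, so the answer is 38557/1430.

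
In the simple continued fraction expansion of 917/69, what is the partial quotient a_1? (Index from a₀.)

3

917 = 13·69 + 20   →  a_0 = 13
69 = 3·20 + 9   →  a_1 = 3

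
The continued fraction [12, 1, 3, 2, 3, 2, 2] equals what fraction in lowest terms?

Using pₖ = aₖpₖ₋₁ + pₖ₋₂ and qₖ = aₖqₖ₋₁ + qₖ₋₂:
  k=0: a=12, p=12, q=1
  k=1: a=1, p=13, q=1
  k=2: a=3, p=51, q=4
  k=3: a=2, p=115, q=9
  k=4: a=3, p=396, q=31
  k=5: a=2, p=907, q=71
  k=6: a=2, p=2210, q=173

2210/173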